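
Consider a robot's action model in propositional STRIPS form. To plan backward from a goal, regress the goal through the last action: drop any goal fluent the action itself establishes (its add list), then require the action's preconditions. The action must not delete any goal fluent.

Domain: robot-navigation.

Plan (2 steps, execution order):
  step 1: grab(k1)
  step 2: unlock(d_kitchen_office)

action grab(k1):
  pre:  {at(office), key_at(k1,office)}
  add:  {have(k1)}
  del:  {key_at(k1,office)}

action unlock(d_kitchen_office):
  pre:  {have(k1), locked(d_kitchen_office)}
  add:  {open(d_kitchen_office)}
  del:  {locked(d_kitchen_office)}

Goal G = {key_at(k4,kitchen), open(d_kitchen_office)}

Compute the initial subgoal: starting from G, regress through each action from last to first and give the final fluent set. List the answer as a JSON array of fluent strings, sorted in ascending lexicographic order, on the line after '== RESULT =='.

Work backward from the goal:
  through step 2 (unlock(d_kitchen_office)): drop {open(d_kitchen_office)}, keep {key_at(k4,kitchen)}, require {have(k1), locked(d_kitchen_office)}
    → {have(k1), key_at(k4,kitchen), locked(d_kitchen_office)}
  through step 1 (grab(k1)): drop {have(k1)}, keep {key_at(k4,kitchen), locked(d_kitchen_office)}, require {at(office), key_at(k1,office)}
    → {at(office), key_at(k1,office), key_at(k4,kitchen), locked(d_kitchen_office)}

== RESULT ==
["at(office)", "key_at(k1,office)", "key_at(k4,kitchen)", "locked(d_kitchen_office)"]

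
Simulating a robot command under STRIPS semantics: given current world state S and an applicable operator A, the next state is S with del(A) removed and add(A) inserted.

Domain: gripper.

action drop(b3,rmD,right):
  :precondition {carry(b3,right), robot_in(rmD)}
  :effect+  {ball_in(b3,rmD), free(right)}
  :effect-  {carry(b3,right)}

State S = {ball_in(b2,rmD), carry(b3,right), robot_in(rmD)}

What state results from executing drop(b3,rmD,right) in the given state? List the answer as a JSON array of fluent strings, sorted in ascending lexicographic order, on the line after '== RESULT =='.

Compute (S \ del) ∪ add:
  pre ⊆ S: {carry(b3,right), robot_in(rmD)} ⊆ S  — applicable
  S \ del = {ball_in(b2,rmD), robot_in(rmD)}
  ∪ add   = {ball_in(b2,rmD), ball_in(b3,rmD), free(right), robot_in(rmD)}

== RESULT ==
["ball_in(b2,rmD)", "ball_in(b3,rmD)", "free(right)", "robot_in(rmD)"]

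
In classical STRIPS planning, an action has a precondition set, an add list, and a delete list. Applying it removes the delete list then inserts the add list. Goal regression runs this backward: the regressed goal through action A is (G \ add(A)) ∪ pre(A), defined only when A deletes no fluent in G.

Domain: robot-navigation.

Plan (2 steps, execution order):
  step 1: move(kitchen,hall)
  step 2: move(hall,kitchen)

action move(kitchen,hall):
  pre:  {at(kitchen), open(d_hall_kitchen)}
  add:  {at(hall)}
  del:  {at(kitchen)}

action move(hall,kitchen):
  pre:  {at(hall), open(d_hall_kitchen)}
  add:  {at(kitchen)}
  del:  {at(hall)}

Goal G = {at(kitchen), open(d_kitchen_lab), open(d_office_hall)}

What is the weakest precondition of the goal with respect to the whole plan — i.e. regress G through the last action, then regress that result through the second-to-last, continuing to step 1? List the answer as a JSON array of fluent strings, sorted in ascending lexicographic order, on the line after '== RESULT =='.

Regress step by step:
  through step 2 (move(hall,kitchen)): drop {at(kitchen)}, keep {open(d_kitchen_lab), open(d_office_hall)}, require {at(hall), open(d_hall_kitchen)}
    → {at(hall), open(d_hall_kitchen), open(d_kitchen_lab), open(d_office_hall)}
  through step 1 (move(kitchen,hall)): drop {at(hall)}, keep {open(d_hall_kitchen), open(d_kitchen_lab), open(d_office_hall)}, require {at(kitchen), open(d_hall_kitchen)}
    → {at(kitchen), open(d_hall_kitchen), open(d_kitchen_lab), open(d_office_hall)}

== RESULT ==
["at(kitchen)", "open(d_hall_kitchen)", "open(d_kitchen_lab)", "open(d_office_hall)"]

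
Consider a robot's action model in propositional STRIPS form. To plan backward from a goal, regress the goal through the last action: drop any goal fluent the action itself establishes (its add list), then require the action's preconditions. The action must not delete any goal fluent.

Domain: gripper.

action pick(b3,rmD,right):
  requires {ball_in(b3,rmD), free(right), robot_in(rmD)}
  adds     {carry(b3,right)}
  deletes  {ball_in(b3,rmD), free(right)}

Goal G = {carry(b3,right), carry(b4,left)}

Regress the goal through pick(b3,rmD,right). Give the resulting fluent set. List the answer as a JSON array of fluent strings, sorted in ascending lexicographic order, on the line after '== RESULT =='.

Regress:
  G ∩ del = {}  (empty — regression defined)
  G \ add = {carry(b3,right), carry(b4,left)} \ {carry(b3,right)} = {carry(b4,left)}
  ∪ pre   = {carry(b4,left)} ∪ {ball_in(b3,rmD), free(right), robot_in(rmD)}
          = {ball_in(b3,rmD), carry(b4,left), free(right), robot_in(rmD)}

== RESULT ==
["ball_in(b3,rmD)", "carry(b4,left)", "free(right)", "robot_in(rmD)"]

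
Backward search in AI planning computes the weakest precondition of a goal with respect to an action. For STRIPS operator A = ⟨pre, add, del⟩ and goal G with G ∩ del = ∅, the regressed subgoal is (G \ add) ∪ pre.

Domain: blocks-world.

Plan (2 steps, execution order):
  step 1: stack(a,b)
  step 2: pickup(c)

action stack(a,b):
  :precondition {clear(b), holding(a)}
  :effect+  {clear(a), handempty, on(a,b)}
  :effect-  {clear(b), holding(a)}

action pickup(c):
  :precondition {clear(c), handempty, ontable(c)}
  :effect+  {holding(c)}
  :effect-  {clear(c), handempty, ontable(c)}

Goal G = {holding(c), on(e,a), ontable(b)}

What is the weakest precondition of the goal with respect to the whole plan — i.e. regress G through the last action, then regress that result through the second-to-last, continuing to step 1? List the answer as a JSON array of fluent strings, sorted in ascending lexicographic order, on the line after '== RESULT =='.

Work backward from the goal:
  through step 2 (pickup(c)): drop {holding(c)}, keep {on(e,a), ontable(b)}, require {clear(c), handempty, ontable(c)}
    → {clear(c), handempty, on(e,a), ontable(b), ontable(c)}
  through step 1 (stack(a,b)): drop {handempty}, keep {clear(c), on(e,a), ontable(b), ontable(c)}, require {clear(b), holding(a)}
    → {clear(b), clear(c), holding(a), on(e,a), ontable(b), ontable(c)}

== RESULT ==
["clear(b)", "clear(c)", "holding(a)", "on(e,a)", "ontable(b)", "ontable(c)"]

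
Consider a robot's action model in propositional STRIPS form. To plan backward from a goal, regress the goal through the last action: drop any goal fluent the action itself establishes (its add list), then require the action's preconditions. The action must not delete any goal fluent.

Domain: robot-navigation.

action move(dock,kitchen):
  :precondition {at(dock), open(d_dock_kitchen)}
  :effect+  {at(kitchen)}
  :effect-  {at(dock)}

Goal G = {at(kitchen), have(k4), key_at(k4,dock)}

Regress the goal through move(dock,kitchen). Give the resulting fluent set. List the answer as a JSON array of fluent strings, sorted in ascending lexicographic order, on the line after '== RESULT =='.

Regress:
  G ∩ del = {}  (empty — regression defined)
  G \ add = {at(kitchen), have(k4), key_at(k4,dock)} \ {at(kitchen)} = {have(k4), key_at(k4,dock)}
  ∪ pre   = {have(k4), key_at(k4,dock)} ∪ {at(dock), open(d_dock_kitchen)}
          = {at(dock), have(k4), key_at(k4,dock), open(d_dock_kitchen)}

== RESULT ==
["at(dock)", "have(k4)", "key_at(k4,dock)", "open(d_dock_kitchen)"]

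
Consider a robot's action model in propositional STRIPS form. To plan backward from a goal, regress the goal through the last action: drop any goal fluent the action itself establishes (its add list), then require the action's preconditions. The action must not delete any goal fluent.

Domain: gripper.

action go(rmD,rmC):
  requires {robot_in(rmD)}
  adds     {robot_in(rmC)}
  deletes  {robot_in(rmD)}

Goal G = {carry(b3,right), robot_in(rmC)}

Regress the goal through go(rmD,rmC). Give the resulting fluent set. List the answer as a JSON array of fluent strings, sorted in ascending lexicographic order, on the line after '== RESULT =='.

Regress:
  G ∩ del = {}  (empty — regression defined)
  G \ add = {carry(b3,right), robot_in(rmC)} \ {robot_in(rmC)} = {carry(b3,right)}
  ∪ pre   = {carry(b3,right)} ∪ {robot_in(rmD)}
          = {carry(b3,right), robot_in(rmD)}

== RESULT ==
["carry(b3,right)", "robot_in(rmD)"]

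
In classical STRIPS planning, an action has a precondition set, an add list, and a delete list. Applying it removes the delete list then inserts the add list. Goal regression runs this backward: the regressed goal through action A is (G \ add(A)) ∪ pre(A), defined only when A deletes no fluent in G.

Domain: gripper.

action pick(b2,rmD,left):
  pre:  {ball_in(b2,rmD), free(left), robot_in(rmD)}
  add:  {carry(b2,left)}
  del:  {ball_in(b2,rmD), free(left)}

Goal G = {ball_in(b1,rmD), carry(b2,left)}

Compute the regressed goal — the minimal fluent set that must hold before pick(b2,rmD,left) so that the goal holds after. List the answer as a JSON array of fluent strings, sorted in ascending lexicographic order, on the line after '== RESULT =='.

Regress:
  G ∩ del = {}  (empty — regression defined)
  G \ add = {ball_in(b1,rmD), carry(b2,left)} \ {carry(b2,left)} = {ball_in(b1,rmD)}
  ∪ pre   = {ball_in(b1,rmD)} ∪ {ball_in(b2,rmD), free(left), robot_in(rmD)}
          = {ball_in(b1,rmD), ball_in(b2,rmD), free(left), robot_in(rmD)}

== RESULT ==
["ball_in(b1,rmD)", "ball_in(b2,rmD)", "free(left)", "robot_in(rmD)"]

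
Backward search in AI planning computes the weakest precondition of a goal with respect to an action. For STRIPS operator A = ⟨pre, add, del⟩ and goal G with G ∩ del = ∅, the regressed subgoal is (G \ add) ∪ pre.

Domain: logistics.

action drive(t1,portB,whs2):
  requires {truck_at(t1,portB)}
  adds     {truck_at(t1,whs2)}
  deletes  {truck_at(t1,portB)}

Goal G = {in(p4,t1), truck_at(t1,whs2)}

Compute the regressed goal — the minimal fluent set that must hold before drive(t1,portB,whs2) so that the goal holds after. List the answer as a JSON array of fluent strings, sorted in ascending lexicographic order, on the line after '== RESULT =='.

Compute (G \ add) ∪ pre:
  G ∩ del = {}  (empty — regression defined)
  G \ add = {in(p4,t1), truck_at(t1,whs2)} \ {truck_at(t1,whs2)} = {in(p4,t1)}
  ∪ pre   = {in(p4,t1)} ∪ {truck_at(t1,portB)}
          = {in(p4,t1), truck_at(t1,portB)}

== RESULT ==
["in(p4,t1)", "truck_at(t1,portB)"]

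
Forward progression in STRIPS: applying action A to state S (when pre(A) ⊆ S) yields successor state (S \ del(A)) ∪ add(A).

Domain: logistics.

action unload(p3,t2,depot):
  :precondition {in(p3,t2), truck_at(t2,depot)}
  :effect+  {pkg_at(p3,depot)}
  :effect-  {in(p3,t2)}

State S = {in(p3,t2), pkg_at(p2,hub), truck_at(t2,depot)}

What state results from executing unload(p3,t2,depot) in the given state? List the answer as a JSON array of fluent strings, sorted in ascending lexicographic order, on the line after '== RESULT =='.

Progress:
  pre ⊆ S: {in(p3,t2), truck_at(t2,depot)} ⊆ S  — applicable
  S \ del = {pkg_at(p2,hub), truck_at(t2,depot)}
  ∪ add   = {pkg_at(p2,hub), pkg_at(p3,depot), truck_at(t2,depot)}

== RESULT ==
["pkg_at(p2,hub)", "pkg_at(p3,depot)", "truck_at(t2,depot)"]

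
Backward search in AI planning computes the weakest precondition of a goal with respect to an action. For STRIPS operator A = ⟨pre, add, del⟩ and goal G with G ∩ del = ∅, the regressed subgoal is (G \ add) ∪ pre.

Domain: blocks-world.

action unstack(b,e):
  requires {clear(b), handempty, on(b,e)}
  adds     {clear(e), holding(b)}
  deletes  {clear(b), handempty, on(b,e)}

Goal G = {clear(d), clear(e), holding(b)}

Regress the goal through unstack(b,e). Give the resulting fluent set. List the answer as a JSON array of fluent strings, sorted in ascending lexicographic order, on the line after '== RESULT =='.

Regress:
  G ∩ del = {}  (empty — regression defined)
  G \ add = {clear(d), clear(e), holding(b)} \ {clear(e), holding(b)} = {clear(d)}
  ∪ pre   = {clear(d)} ∪ {clear(b), handempty, on(b,e)}
          = {clear(b), clear(d), handempty, on(b,e)}

== RESULT ==
["clear(b)", "clear(d)", "handempty", "on(b,e)"]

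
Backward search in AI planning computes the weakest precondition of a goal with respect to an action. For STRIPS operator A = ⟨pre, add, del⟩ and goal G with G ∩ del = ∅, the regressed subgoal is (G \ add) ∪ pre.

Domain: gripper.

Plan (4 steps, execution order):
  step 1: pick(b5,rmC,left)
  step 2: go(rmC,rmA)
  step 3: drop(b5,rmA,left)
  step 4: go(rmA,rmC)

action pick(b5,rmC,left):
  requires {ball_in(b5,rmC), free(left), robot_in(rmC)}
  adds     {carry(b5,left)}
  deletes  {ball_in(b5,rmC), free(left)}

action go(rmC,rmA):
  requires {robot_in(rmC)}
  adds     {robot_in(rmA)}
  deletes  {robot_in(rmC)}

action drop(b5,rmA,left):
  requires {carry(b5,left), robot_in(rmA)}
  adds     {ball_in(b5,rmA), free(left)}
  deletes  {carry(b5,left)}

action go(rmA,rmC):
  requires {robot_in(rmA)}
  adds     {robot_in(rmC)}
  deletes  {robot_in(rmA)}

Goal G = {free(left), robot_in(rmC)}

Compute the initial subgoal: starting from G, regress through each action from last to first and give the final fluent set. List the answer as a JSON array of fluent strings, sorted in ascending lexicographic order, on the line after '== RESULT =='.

Work backward from the goal:
  through step 4 (go(rmA,rmC)): drop {robot_in(rmC)}, keep {free(left)}, require {robot_in(rmA)}
    → {free(left), robot_in(rmA)}
  through step 3 (drop(b5,rmA,left)): drop {free(left)}, keep {robot_in(rmA)}, require {carry(b5,left), robot_in(rmA)}
    → {carry(b5,left), robot_in(rmA)}
  through step 2 (go(rmC,rmA)): drop {robot_in(rmA)}, keep {carry(b5,left)}, require {robot_in(rmC)}
    → {carry(b5,left), robot_in(rmC)}
  through step 1 (pick(b5,rmC,left)): drop {carry(b5,left)}, keep {robot_in(rmC)}, require {ball_in(b5,rmC), free(left), robot_in(rmC)}
    → {ball_in(b5,rmC), free(left), robot_in(rmC)}

== RESULT ==
["ball_in(b5,rmC)", "free(left)", "robot_in(rmC)"]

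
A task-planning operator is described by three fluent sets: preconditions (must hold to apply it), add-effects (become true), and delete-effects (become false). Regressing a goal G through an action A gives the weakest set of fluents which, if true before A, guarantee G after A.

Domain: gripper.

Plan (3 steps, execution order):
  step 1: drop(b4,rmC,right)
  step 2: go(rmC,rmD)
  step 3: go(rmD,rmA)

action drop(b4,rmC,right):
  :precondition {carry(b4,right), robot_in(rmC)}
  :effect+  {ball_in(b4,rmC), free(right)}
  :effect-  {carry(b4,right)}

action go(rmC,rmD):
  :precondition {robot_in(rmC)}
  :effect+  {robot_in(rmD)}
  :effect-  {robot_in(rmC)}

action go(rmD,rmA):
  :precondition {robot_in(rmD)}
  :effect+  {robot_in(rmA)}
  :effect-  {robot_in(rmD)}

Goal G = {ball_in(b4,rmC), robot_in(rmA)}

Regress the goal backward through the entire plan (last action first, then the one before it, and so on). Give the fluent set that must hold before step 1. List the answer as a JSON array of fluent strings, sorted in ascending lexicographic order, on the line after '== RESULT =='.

Work backward from the goal:
  through step 3 (go(rmD,rmA)): drop {robot_in(rmA)}, keep {ball_in(b4,rmC)}, require {robot_in(rmD)}
    → {ball_in(b4,rmC), robot_in(rmD)}
  through step 2 (go(rmC,rmD)): drop {robot_in(rmD)}, keep {ball_in(b4,rmC)}, require {robot_in(rmC)}
    → {ball_in(b4,rmC), robot_in(rmC)}
  through step 1 (drop(b4,rmC,right)): drop {ball_in(b4,rmC)}, keep {robot_in(rmC)}, require {carry(b4,right), robot_in(rmC)}
    → {carry(b4,right), robot_in(rmC)}

== RESULT ==
["carry(b4,right)", "robot_in(rmC)"]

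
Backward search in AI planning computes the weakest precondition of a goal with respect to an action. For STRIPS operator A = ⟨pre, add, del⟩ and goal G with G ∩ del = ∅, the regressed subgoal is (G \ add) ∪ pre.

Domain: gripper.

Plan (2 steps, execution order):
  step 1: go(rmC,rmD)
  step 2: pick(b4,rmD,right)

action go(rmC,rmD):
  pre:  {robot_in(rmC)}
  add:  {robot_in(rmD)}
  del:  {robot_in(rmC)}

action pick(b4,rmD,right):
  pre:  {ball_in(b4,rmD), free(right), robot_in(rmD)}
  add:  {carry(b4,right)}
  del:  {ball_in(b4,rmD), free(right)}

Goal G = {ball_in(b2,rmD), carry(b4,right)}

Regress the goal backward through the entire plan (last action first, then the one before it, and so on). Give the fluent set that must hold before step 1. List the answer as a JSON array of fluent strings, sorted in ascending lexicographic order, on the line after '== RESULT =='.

Regress step by step:
  through step 2 (pick(b4,rmD,right)): drop {carry(b4,right)}, keep {ball_in(b2,rmD)}, require {ball_in(b4,rmD), free(right), robot_in(rmD)}
    → {ball_in(b2,rmD), ball_in(b4,rmD), free(right), robot_in(rmD)}
  through step 1 (go(rmC,rmD)): drop {robot_in(rmD)}, keep {ball_in(b2,rmD), ball_in(b4,rmD), free(right)}, require {robot_in(rmC)}
    → {ball_in(b2,rmD), ball_in(b4,rmD), free(right), robot_in(rmC)}

== RESULT ==
["ball_in(b2,rmD)", "ball_in(b4,rmD)", "free(right)", "robot_in(rmC)"]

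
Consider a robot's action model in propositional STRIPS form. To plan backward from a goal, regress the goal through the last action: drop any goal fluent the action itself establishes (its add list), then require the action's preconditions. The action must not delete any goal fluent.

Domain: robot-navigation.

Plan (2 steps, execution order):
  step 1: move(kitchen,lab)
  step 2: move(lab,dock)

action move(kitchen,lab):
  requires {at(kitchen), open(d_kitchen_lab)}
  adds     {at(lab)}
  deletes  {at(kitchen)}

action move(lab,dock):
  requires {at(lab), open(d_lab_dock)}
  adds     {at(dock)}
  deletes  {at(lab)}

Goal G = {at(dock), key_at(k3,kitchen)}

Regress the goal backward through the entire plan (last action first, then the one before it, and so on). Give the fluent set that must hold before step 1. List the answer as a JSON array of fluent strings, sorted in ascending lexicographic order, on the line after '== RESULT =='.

Regress step by step:
  through step 2 (move(lab,dock)): drop {at(dock)}, keep {key_at(k3,kitchen)}, require {at(lab), open(d_lab_dock)}
    → {at(lab), key_at(k3,kitchen), open(d_lab_dock)}
  through step 1 (move(kitchen,lab)): drop {at(lab)}, keep {key_at(k3,kitchen), open(d_lab_dock)}, require {at(kitchen), open(d_kitchen_lab)}
    → {at(kitchen), key_at(k3,kitchen), open(d_kitchen_lab), open(d_lab_dock)}

== RESULT ==
["at(kitchen)", "key_at(k3,kitchen)", "open(d_kitchen_lab)", "open(d_lab_dock)"]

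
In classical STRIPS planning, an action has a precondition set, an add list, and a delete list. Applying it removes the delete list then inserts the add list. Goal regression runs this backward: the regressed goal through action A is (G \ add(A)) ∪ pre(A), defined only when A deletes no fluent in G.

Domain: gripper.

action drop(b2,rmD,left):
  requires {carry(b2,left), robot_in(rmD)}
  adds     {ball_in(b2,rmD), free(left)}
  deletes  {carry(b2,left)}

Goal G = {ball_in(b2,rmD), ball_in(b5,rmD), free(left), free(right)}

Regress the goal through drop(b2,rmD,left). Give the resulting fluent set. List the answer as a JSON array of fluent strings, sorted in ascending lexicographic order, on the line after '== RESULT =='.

Compute (G \ add) ∪ pre:
  G ∩ del = {}  (empty — regression defined)
  G \ add = {ball_in(b2,rmD), ball_in(b5,rmD), free(left), free(right)} \ {ball_in(b2,rmD), free(left)} = {ball_in(b5,rmD), free(right)}
  ∪ pre   = {ball_in(b5,rmD), free(right)} ∪ {carry(b2,left), robot_in(rmD)}
          = {ball_in(b5,rmD), carry(b2,left), free(right), robot_in(rmD)}

== RESULT ==
["ball_in(b5,rmD)", "carry(b2,left)", "free(right)", "robot_in(rmD)"]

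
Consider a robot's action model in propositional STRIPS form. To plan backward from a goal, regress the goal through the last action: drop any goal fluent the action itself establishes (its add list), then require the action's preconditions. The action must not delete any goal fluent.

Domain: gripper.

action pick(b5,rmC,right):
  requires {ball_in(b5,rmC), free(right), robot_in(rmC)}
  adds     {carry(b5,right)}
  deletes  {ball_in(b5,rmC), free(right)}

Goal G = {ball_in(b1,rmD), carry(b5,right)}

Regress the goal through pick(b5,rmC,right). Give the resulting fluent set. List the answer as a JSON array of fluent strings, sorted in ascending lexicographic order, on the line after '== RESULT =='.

Compute (G \ add) ∪ pre:
  G ∩ del = {}  (empty — regression defined)
  G \ add = {ball_in(b1,rmD), carry(b5,right)} \ {carry(b5,right)} = {ball_in(b1,rmD)}
  ∪ pre   = {ball_in(b1,rmD)} ∪ {ball_in(b5,rmC), free(right), robot_in(rmC)}
          = {ball_in(b1,rmD), ball_in(b5,rmC), free(right), robot_in(rmC)}

== RESULT ==
["ball_in(b1,rmD)", "ball_in(b5,rmC)", "free(right)", "robot_in(rmC)"]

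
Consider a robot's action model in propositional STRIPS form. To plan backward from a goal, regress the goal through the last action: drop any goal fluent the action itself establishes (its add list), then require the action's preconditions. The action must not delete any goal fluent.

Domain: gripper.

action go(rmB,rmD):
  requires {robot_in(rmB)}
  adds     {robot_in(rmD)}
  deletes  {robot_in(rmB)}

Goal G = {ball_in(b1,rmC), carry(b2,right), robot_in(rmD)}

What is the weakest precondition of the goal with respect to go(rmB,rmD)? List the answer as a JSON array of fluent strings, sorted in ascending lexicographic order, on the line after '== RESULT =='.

Regress:
  G ∩ del = {}  (empty — regression defined)
  G \ add = {ball_in(b1,rmC), carry(b2,right), robot_in(rmD)} \ {robot_in(rmD)} = {ball_in(b1,rmC), carry(b2,right)}
  ∪ pre   = {ball_in(b1,rmC), carry(b2,right)} ∪ {robot_in(rmB)}
          = {ball_in(b1,rmC), carry(b2,right), robot_in(rmB)}

== RESULT ==
["ball_in(b1,rmC)", "carry(b2,right)", "robot_in(rmB)"]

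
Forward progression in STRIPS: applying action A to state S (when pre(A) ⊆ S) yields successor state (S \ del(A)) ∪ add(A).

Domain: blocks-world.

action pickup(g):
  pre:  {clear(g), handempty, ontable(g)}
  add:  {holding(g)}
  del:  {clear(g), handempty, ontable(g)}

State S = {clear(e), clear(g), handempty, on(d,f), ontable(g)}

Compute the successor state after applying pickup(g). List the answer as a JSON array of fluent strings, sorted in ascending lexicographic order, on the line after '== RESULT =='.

Progress:
  pre ⊆ S: {clear(g), handempty, ontable(g)} ⊆ S  — applicable
  S \ del = {clear(e), on(d,f)}
  ∪ add   = {clear(e), holding(g), on(d,f)}

== RESULT ==
["clear(e)", "holding(g)", "on(d,f)"]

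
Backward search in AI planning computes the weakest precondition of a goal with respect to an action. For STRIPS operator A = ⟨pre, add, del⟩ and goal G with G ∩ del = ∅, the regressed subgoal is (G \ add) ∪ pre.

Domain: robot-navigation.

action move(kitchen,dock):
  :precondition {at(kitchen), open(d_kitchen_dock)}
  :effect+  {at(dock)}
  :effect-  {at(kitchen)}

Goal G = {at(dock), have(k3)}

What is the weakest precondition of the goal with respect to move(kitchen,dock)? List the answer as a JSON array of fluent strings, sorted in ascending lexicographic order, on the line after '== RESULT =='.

Compute (G \ add) ∪ pre:
  G ∩ del = {}  (empty — regression defined)
  G \ add = {at(dock), have(k3)} \ {at(dock)} = {have(k3)}
  ∪ pre   = {have(k3)} ∪ {at(kitchen), open(d_kitchen_dock)}
          = {at(kitchen), have(k3), open(d_kitchen_dock)}

== RESULT ==
["at(kitchen)", "have(k3)", "open(d_kitchen_dock)"]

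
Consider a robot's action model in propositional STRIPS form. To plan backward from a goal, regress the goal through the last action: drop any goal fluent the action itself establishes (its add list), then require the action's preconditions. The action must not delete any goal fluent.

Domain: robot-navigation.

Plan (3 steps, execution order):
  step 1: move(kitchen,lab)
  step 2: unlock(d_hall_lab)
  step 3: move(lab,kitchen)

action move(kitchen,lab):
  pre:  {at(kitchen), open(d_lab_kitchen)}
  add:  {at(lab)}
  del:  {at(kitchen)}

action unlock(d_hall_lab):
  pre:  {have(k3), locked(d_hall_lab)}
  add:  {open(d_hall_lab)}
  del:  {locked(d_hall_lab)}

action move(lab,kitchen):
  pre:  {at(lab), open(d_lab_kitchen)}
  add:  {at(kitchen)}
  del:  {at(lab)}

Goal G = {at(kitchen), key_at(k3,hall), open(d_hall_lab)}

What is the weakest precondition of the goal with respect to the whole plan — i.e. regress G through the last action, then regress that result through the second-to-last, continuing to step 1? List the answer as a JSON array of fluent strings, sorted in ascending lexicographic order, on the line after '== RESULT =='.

Regress step by step:
  through step 3 (move(lab,kitchen)): drop {at(kitchen)}, keep {key_at(k3,hall), open(d_hall_lab)}, require {at(lab), open(d_lab_kitchen)}
    → {at(lab), key_at(k3,hall), open(d_hall_lab), open(d_lab_kitchen)}
  through step 2 (unlock(d_hall_lab)): drop {open(d_hall_lab)}, keep {at(lab), key_at(k3,hall), open(d_lab_kitchen)}, require {have(k3), locked(d_hall_lab)}
    → {at(lab), have(k3), key_at(k3,hall), locked(d_hall_lab), open(d_lab_kitchen)}
  through step 1 (move(kitchen,lab)): drop {at(lab)}, keep {have(k3), key_at(k3,hall), locked(d_hall_lab), open(d_lab_kitchen)}, require {at(kitchen), open(d_lab_kitchen)}
    → {at(kitchen), have(k3), key_at(k3,hall), locked(d_hall_lab), open(d_lab_kitchen)}

== RESULT ==
["at(kitchen)", "have(k3)", "key_at(k3,hall)", "locked(d_hall_lab)", "open(d_lab_kitchen)"]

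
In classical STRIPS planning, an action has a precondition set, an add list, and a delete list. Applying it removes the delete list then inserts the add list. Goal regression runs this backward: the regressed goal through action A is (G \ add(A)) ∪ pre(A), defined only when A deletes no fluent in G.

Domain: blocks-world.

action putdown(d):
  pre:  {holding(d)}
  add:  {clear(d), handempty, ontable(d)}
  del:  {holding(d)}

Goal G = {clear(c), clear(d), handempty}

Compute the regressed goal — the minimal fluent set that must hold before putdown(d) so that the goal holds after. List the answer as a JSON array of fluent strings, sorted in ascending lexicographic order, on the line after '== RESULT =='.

Compute (G \ add) ∪ pre:
  G ∩ del = {}  (empty — regression defined)
  G \ add = {clear(c), clear(d), handempty} \ {clear(d), handempty, ontable(d)} = {clear(c)}
  ∪ pre   = {clear(c)} ∪ {holding(d)}
          = {clear(c), holding(d)}

== RESULT ==
["clear(c)", "holding(d)"]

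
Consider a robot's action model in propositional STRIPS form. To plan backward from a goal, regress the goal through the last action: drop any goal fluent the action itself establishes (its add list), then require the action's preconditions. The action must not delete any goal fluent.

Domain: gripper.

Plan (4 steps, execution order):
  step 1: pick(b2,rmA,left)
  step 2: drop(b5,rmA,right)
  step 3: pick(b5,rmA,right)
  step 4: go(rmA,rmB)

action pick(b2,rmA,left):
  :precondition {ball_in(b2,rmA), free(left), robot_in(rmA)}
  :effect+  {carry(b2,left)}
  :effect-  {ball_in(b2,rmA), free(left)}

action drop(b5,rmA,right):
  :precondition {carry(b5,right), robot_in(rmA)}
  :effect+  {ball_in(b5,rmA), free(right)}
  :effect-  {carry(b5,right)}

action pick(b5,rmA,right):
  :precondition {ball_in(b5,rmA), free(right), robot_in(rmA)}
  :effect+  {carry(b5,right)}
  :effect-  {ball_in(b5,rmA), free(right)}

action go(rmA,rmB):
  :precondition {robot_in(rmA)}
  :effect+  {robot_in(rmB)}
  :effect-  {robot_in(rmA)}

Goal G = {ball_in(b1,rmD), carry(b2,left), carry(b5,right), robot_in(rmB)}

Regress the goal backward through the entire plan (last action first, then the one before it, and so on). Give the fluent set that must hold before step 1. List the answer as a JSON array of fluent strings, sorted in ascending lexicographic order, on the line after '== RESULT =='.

Regress step by step:
  through step 4 (go(rmA,rmB)): drop {robot_in(rmB)}, keep {ball_in(b1,rmD), carry(b2,left), carry(b5,right)}, require {robot_in(rmA)}
    → {ball_in(b1,rmD), carry(b2,left), carry(b5,right), robot_in(rmA)}
  through step 3 (pick(b5,rmA,right)): drop {carry(b5,right)}, keep {ball_in(b1,rmD), carry(b2,left), robot_in(rmA)}, require {ball_in(b5,rmA), free(right), robot_in(rmA)}
    → {ball_in(b1,rmD), ball_in(b5,rmA), carry(b2,left), free(right), robot_in(rmA)}
  through step 2 (drop(b5,rmA,right)): drop {ball_in(b5,rmA), free(right)}, keep {ball_in(b1,rmD), carry(b2,left), robot_in(rmA)}, require {carry(b5,right), robot_in(rmA)}
    → {ball_in(b1,rmD), carry(b2,left), carry(b5,right), robot_in(rmA)}
  through step 1 (pick(b2,rmA,left)): drop {carry(b2,left)}, keep {ball_in(b1,rmD), carry(b5,right), robot_in(rmA)}, require {ball_in(b2,rmA), free(left), robot_in(rmA)}
    → {ball_in(b1,rmD), ball_in(b2,rmA), carry(b5,right), free(left), robot_in(rmA)}

== RESULT ==
["ball_in(b1,rmD)", "ball_in(b2,rmA)", "carry(b5,right)", "free(left)", "robot_in(rmA)"]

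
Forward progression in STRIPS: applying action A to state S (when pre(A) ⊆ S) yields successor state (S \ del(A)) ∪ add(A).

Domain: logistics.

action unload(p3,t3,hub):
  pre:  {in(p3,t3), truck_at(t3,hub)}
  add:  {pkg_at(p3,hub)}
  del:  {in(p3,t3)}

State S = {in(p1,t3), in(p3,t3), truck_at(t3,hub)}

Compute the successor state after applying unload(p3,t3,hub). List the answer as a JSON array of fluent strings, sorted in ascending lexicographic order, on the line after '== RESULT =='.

Compute (S \ del) ∪ add:
  pre ⊆ S: {in(p3,t3), truck_at(t3,hub)} ⊆ S  — applicable
  S \ del = {in(p1,t3), truck_at(t3,hub)}
  ∪ add   = {in(p1,t3), pkg_at(p3,hub), truck_at(t3,hub)}

== RESULT ==
["in(p1,t3)", "pkg_at(p3,hub)", "truck_at(t3,hub)"]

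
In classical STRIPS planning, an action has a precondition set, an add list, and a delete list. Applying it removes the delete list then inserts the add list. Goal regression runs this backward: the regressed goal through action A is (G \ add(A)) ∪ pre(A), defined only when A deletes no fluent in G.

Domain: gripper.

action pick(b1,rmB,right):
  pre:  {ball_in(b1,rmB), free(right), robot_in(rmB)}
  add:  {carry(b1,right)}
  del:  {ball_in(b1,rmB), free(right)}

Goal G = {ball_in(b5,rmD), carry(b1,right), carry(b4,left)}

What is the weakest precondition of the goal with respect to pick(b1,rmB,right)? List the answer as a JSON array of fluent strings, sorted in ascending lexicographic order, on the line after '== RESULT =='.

Compute (G \ add) ∪ pre:
  G ∩ del = {}  (empty — regression defined)
  G \ add = {ball_in(b5,rmD), carry(b1,right), carry(b4,left)} \ {carry(b1,right)} = {ball_in(b5,rmD), carry(b4,left)}
  ∪ pre   = {ball_in(b5,rmD), carry(b4,left)} ∪ {ball_in(b1,rmB), free(right), robot_in(rmB)}
          = {ball_in(b1,rmB), ball_in(b5,rmD), carry(b4,left), free(right), robot_in(rmB)}

== RESULT ==
["ball_in(b1,rmB)", "ball_in(b5,rmD)", "carry(b4,left)", "free(right)", "robot_in(rmB)"]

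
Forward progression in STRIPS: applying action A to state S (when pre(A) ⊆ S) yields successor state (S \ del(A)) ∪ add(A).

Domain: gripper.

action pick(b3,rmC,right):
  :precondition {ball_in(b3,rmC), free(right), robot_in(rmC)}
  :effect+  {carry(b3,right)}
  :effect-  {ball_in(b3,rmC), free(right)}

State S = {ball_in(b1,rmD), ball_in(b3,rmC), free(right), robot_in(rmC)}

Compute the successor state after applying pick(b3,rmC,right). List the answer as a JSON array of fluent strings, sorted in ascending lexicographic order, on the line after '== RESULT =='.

Progress:
  pre ⊆ S: {ball_in(b3,rmC), free(right), robot_in(rmC)} ⊆ S  — applicable
  S \ del = {ball_in(b1,rmD), robot_in(rmC)}
  ∪ add   = {ball_in(b1,rmD), carry(b3,right), robot_in(rmC)}

== RESULT ==
["ball_in(b1,rmD)", "carry(b3,right)", "robot_in(rmC)"]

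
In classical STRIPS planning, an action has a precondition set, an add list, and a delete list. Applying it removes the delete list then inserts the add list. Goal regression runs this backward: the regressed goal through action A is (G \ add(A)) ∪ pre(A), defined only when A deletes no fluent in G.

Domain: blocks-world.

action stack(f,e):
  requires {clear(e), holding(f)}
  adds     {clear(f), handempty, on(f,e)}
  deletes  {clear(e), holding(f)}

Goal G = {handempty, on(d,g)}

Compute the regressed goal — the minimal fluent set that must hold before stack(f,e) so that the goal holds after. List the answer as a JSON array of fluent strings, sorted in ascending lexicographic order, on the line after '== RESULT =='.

Compute (G \ add) ∪ pre:
  G ∩ del = {}  (empty — regression defined)
  G \ add = {handempty, on(d,g)} \ {clear(f), handempty, on(f,e)} = {on(d,g)}
  ∪ pre   = {on(d,g)} ∪ {clear(e), holding(f)}
          = {clear(e), holding(f), on(d,g)}

== RESULT ==
["clear(e)", "holding(f)", "on(d,g)"]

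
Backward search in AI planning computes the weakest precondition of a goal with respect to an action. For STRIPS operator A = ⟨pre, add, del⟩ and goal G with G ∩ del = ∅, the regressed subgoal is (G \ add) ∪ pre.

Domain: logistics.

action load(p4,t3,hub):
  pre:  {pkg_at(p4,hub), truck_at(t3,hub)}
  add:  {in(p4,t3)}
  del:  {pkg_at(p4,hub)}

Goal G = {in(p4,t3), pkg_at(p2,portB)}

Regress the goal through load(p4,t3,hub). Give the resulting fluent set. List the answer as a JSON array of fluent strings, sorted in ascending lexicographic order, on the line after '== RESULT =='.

Compute (G \ add) ∪ pre:
  G ∩ del = {}  (empty — regression defined)
  G \ add = {in(p4,t3), pkg_at(p2,portB)} \ {in(p4,t3)} = {pkg_at(p2,portB)}
  ∪ pre   = {pkg_at(p2,portB)} ∪ {pkg_at(p4,hub), truck_at(t3,hub)}
          = {pkg_at(p2,portB), pkg_at(p4,hub), truck_at(t3,hub)}

== RESULT ==
["pkg_at(p2,portB)", "pkg_at(p4,hub)", "truck_at(t3,hub)"]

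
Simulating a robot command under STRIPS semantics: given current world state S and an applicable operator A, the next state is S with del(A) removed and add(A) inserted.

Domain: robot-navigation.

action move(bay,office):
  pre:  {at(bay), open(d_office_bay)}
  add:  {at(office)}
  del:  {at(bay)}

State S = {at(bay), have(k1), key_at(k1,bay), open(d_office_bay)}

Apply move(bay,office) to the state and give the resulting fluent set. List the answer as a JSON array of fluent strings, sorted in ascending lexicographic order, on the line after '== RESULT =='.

Compute (S \ del) ∪ add:
  pre ⊆ S: {at(bay), open(d_office_bay)} ⊆ S  — applicable
  S \ del = {have(k1), key_at(k1,bay), open(d_office_bay)}
  ∪ add   = {at(office), have(k1), key_at(k1,bay), open(d_office_bay)}

== RESULT ==
["at(office)", "have(k1)", "key_at(k1,bay)", "open(d_office_bay)"]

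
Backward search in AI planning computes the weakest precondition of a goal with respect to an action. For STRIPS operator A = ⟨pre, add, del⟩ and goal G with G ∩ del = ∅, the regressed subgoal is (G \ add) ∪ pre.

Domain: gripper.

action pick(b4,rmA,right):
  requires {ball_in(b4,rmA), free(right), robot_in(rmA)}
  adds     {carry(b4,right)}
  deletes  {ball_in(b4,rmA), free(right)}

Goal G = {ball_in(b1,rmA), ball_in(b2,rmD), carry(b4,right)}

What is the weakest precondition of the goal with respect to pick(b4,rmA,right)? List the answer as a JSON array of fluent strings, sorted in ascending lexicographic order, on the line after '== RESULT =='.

Compute (G \ add) ∪ pre:
  G ∩ del = {}  (empty — regression defined)
  G \ add = {ball_in(b1,rmA), ball_in(b2,rmD), carry(b4,right)} \ {carry(b4,right)} = {ball_in(b1,rmA), ball_in(b2,rmD)}
  ∪ pre   = {ball_in(b1,rmA), ball_in(b2,rmD)} ∪ {ball_in(b4,rmA), free(right), robot_in(rmA)}
          = {ball_in(b1,rmA), ball_in(b2,rmD), ball_in(b4,rmA), free(right), robot_in(rmA)}

== RESULT ==
["ball_in(b1,rmA)", "ball_in(b2,rmD)", "ball_in(b4,rmA)", "free(right)", "robot_in(rmA)"]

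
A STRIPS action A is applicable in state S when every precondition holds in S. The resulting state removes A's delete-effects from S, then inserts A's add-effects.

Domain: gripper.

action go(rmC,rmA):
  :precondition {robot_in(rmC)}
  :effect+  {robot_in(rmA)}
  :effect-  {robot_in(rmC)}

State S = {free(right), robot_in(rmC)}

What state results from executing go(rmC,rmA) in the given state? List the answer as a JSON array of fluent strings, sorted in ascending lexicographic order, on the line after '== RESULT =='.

Progress:
  pre ⊆ S: {robot_in(rmC)} ⊆ S  — applicable
  S \ del = {free(right)}
  ∪ add   = {free(right), robot_in(rmA)}

== RESULT ==
["free(right)", "robot_in(rmA)"]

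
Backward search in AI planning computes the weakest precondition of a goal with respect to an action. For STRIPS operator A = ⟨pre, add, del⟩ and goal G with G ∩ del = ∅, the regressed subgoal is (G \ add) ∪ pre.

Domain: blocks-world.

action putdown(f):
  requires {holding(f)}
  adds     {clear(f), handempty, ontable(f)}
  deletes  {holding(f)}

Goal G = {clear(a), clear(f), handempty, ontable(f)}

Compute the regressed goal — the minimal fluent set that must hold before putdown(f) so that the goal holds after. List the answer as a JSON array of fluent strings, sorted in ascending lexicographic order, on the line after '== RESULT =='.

Compute (G \ add) ∪ pre:
  G ∩ del = {}  (empty — regression defined)
  G \ add = {clear(a), clear(f), handempty, ontable(f)} \ {clear(f), handempty, ontable(f)} = {clear(a)}
  ∪ pre   = {clear(a)} ∪ {holding(f)}
          = {clear(a), holding(f)}

== RESULT ==
["clear(a)", "holding(f)"]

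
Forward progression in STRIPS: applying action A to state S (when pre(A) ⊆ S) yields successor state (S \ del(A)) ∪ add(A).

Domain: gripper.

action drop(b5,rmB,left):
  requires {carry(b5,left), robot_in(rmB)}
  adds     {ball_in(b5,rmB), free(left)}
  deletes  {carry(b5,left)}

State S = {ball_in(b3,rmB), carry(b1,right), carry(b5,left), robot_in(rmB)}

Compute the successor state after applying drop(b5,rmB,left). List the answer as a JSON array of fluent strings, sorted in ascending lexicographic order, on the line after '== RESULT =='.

Compute (S \ del) ∪ add:
  pre ⊆ S: {carry(b5,left), robot_in(rmB)} ⊆ S  — applicable
  S \ del = {ball_in(b3,rmB), carry(b1,right), robot_in(rmB)}
  ∪ add   = {ball_in(b3,rmB), ball_in(b5,rmB), carry(b1,right), free(left), robot_in(rmB)}

== RESULT ==
["ball_in(b3,rmB)", "ball_in(b5,rmB)", "carry(b1,right)", "free(left)", "robot_in(rmB)"]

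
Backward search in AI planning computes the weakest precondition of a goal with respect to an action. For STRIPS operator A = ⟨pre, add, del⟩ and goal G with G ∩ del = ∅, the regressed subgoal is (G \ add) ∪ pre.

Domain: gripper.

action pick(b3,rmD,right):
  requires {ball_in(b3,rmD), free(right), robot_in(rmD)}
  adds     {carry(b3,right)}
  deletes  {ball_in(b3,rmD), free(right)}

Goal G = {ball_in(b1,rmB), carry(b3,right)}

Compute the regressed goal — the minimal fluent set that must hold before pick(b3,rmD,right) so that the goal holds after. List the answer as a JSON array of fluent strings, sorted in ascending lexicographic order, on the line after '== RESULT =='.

Compute (G \ add) ∪ pre:
  G ∩ del = {}  (empty — regression defined)
  G \ add = {ball_in(b1,rmB), carry(b3,right)} \ {carry(b3,right)} = {ball_in(b1,rmB)}
  ∪ pre   = {ball_in(b1,rmB)} ∪ {ball_in(b3,rmD), free(right), robot_in(rmD)}
          = {ball_in(b1,rmB), ball_in(b3,rmD), free(right), robot_in(rmD)}

== RESULT ==
["ball_in(b1,rmB)", "ball_in(b3,rmD)", "free(right)", "robot_in(rmD)"]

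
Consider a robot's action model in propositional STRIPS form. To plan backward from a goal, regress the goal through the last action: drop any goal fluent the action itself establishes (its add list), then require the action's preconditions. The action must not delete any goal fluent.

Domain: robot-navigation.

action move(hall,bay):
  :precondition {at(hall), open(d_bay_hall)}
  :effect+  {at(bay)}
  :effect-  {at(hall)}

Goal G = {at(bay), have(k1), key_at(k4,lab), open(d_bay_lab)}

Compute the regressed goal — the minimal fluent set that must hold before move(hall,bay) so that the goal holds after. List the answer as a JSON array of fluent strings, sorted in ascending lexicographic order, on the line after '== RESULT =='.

Regress:
  G ∩ del = {}  (empty — regression defined)
  G \ add = {at(bay), have(k1), key_at(k4,lab), open(d_bay_lab)} \ {at(bay)} = {have(k1), key_at(k4,lab), open(d_bay_lab)}
  ∪ pre   = {have(k1), key_at(k4,lab), open(d_bay_lab)} ∪ {at(hall), open(d_bay_hall)}
          = {at(hall), have(k1), key_at(k4,lab), open(d_bay_hall), open(d_bay_lab)}

== RESULT ==
["at(hall)", "have(k1)", "key_at(k4,lab)", "open(d_bay_hall)", "open(d_bay_lab)"]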